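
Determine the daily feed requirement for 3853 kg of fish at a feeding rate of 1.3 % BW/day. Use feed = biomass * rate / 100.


Feeding rate fraction = 1.3% / 100 = 0.013
Daily feed = 3853 kg * 0.013 = 50.089 kg/day

50.089 kg/day


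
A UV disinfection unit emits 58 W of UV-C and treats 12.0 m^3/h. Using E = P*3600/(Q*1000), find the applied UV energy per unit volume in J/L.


Energy delivered per hour = 58 W * 3600 s = 208800 J/h
Volume treated per hour = 12.0 m^3/h * 1000 = 12000 L/h
dose = 208800 / 12000 = 17.4 J/L

17.4 J/L


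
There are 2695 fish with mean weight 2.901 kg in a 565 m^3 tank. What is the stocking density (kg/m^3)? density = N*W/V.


Total biomass = 2695 fish * 2.901 kg = 7818.195 kg
Density = total biomass / volume = 7818.195 / 565 = 13.8375 kg/m^3

13.8375 kg/m^3


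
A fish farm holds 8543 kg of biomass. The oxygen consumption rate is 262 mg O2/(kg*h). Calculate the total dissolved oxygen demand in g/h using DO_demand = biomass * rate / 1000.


Total O2 consumption (mg/h) = 8543 kg * 262 mg/(kg*h) = 2238266 mg/h
Convert to g/h: 2238266 / 1000 = 2238.266 g/h

2238.266 g/h


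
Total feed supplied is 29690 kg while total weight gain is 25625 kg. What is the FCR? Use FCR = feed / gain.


FCR = feed consumed / weight gained
FCR = 29690 kg / 25625 kg = 1.15863

1.15863


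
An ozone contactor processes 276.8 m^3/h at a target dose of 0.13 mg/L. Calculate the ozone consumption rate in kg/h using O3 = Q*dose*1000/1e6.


O3 demand (mg/h) = Q * dose * 1000 = 276.8 * 0.13 * 1000 = 35984 mg/h
Convert mg to kg: 35984 / 1e6 = 0.035984 kg/h

0.035984 kg/h


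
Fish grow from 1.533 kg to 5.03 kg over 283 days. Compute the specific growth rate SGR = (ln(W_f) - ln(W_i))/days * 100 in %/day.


ln(W_f) = ln(5.03) = 1.61542
ln(W_i) = ln(1.533) = 0.4272266
ln(W_f) - ln(W_i) = 1.61542 - 0.4272266 = 1.1881934
SGR = 1.1881934 / 283 * 100 = 0.419856 %/day

0.419856 %/day


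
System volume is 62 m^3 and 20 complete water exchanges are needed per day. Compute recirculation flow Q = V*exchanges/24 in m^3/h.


Daily recirculation volume = 62 m^3 * 20 = 1240 m^3/day
Flow rate Q = daily volume / 24 h = 1240 / 24 = 51.6667 m^3/h

51.6667 m^3/h


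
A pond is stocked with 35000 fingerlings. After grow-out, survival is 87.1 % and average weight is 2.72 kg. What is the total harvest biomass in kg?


Survivors = 35000 * 87.1/100 = 30485 fish
Harvest biomass = survivors * W_f = 30485 * 2.72 = 82919.2 kg

82919.2 kg


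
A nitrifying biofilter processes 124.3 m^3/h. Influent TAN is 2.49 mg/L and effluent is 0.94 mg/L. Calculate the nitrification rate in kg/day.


Concentration drop: TAN_in - TAN_out = 2.49 - 0.94 = 1.55 mg/L
Hourly TAN removed = Q * dTAN = 124.3 m^3/h * 1.55 mg/L = 192.665 g/h  (m^3/h * mg/L = g/h)
Daily TAN removed = 192.665 * 24 = 4623.96 g/day
Convert to kg/day: 4623.96 / 1000 = 4.62396 kg/day

4.62396 kg/day


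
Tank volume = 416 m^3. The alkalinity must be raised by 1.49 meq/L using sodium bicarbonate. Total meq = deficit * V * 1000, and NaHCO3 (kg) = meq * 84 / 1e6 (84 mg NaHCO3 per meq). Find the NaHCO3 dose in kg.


Tank volume in L = 416 m^3 * 1000 = 416000 L
Total meq required = 1.49 meq/L * 416000 L = 619840 meq
NaHCO3 mass = 619840 meq * 84 mg/meq / 1e6 = 52.0666 kg

52.0666 kg


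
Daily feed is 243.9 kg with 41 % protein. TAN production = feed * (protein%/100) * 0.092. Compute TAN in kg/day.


Protein in feed = 243.9 * 41/100 = 99.999 kg/day
TAN = protein * 0.092 = 99.999 * 0.092 = 9.199908 kg/day

9.199908 kg/day


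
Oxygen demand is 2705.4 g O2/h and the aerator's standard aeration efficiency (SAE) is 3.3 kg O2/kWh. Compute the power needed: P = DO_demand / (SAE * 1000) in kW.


SAE in g O2/kWh = 3.3 * 1000 = 3300 g/kWh
P = DO_demand / SAE_g = 2705.4 / 3300 = 0.819818 kW

0.819818 kW


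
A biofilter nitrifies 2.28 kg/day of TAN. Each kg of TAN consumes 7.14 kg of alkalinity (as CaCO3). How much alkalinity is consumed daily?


Alkalinity factor: 7.14 kg CaCO3 consumed per kg TAN nitrified
alk = 2.28 kg TAN * 7.14 = 16.2792 kg CaCO3/day

16.2792 kg CaCO3/day


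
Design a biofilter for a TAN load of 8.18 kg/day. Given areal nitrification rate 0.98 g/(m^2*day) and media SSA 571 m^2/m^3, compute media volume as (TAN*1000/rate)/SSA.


A = 8.18*1000 / 0.98 = 8346.9388 m^2
V = 8346.9388 / 571 = 14.6181

14.6181 m^3


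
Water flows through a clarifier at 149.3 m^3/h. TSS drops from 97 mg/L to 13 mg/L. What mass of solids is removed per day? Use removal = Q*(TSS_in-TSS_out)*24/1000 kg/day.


Concentration drop: TSS_in - TSS_out = 97 - 13 = 84 mg/L
Hourly solids removed = Q * dTSS = 149.3 m^3/h * 84 mg/L = 12541.2 g/h  (m^3/h * mg/L = g/h)
Daily solids removed = 12541.2 * 24 = 300988.8 g/day
Convert g to kg: 300988.8 / 1000 = 300.9888 kg/day

300.9888 kg/day


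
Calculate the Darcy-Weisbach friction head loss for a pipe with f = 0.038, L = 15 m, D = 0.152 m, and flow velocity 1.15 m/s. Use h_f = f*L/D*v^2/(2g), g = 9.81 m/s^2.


v^2 = 1.15^2 = 1.3225 m^2/s^2
L/D = 15/0.152 = 98.684211
h_f = f*(L/D)*v^2/(2g) = 0.038 * 98.684211 * 1.3225 / 19.62 = 0.252771 m

0.252771 m


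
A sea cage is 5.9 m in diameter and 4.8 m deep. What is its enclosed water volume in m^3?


r = d/2 = 5.9/2 = 2.95 m
Base area = pi*r^2 = pi*2.95^2 = 27.33971 m^2
Volume = 27.33971 * 4.8 = 131.231 m^3

131.231 m^3


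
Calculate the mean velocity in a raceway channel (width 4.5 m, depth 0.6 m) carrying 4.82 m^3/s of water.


Cross-sectional area = W * d = 4.5 * 0.6 = 2.7 m^2
Velocity = Q / A = 4.82 / 2.7 = 1.78519 m/s

1.78519 m/s


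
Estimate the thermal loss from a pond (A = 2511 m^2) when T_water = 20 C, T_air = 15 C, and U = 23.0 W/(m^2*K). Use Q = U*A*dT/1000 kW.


Temperature difference dT = 20 - 15 = 5 K
Heat loss (W) = U * A * dT = 23.0 * 2511 * 5 = 288765 W
Convert to kW: 288765 / 1000 = 288.765 kW

288.765 kW


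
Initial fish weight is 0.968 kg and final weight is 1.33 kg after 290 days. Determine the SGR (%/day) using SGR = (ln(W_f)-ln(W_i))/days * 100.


ln(W_f) = ln(1.33) = 0.28517894
ln(W_i) = ln(0.968) = -0.032523192
ln(W_f) - ln(W_i) = 0.28517894 - -0.032523192 = 0.31770213
SGR = 0.31770213 / 290 * 100 = 0.109552 %/day

0.109552 %/day


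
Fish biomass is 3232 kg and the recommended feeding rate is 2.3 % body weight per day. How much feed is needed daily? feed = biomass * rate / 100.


Feeding rate fraction = 2.3% / 100 = 0.023
Daily feed = 3232 kg * 0.023 = 74.336 kg/day

74.336 kg/day


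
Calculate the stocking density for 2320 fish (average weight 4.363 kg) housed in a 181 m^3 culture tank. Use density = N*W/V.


Total biomass = 2320 fish * 4.363 kg = 10122.16 kg
Density = total biomass / volume = 10122.16 / 181 = 55.9235 kg/m^3

55.9235 kg/m^3


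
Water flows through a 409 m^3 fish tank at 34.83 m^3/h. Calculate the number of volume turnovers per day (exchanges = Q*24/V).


Daily flow volume = 34.83 m^3/h * 24 h = 835.92 m^3/day
Exchanges = daily flow / tank volume = 835.92 / 409 = 2.04381 exchanges/day

2.04381 exchanges/day


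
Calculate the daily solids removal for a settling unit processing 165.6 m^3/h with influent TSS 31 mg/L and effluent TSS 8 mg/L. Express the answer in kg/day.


Concentration drop: TSS_in - TSS_out = 31 - 8 = 23 mg/L
Hourly solids removed = Q * dTSS = 165.6 m^3/h * 23 mg/L = 3808.8 g/h  (m^3/h * mg/L = g/h)
Daily solids removed = 3808.8 * 24 = 91411.2 g/day
Convert g to kg: 91411.2 / 1000 = 91.4112 kg/day

91.4112 kg/day


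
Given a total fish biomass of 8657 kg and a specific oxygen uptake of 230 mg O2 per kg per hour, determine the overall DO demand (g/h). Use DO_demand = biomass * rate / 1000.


Total O2 consumption (mg/h) = 8657 kg * 230 mg/(kg*h) = 1991110 mg/h
Convert to g/h: 1991110 / 1000 = 1991.11 g/h

1991.11 g/h


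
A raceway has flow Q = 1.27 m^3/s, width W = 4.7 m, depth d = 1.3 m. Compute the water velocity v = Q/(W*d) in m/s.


Cross-sectional area = W * d = 4.7 * 1.3 = 6.11 m^2
Velocity = Q / A = 1.27 / 6.11 = 0.207856 m/s

0.207856 m/s


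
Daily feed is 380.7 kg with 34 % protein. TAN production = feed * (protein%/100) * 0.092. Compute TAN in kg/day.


Protein in feed = 380.7 * 34/100 = 129.438 kg/day
TAN = protein * 0.092 = 129.438 * 0.092 = 11.908296 kg/day

11.908296 kg/day


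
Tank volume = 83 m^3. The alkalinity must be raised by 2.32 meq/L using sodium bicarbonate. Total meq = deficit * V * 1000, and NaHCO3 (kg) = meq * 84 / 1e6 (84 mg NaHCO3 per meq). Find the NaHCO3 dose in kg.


Tank volume in L = 83 m^3 * 1000 = 83000 L
Total meq required = 2.32 meq/L * 83000 L = 192560 meq
NaHCO3 mass = 192560 meq * 84 mg/meq / 1e6 = 16.175 kg

16.175 kg


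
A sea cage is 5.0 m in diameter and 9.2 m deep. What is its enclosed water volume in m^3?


r = d/2 = 5.0/2 = 2.5 m
Base area = pi*r^2 = pi*2.5^2 = 19.634954 m^2
Volume = 19.634954 * 9.2 = 180.642 m^3

180.642 m^3


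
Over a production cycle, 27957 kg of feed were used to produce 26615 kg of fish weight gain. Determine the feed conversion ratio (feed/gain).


FCR = feed consumed / weight gained
FCR = 27957 kg / 26615 kg = 1.05042

1.05042


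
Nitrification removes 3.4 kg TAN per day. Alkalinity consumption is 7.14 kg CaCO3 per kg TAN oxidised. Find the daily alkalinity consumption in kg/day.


Alkalinity factor: 7.14 kg CaCO3 consumed per kg TAN nitrified
alk = 3.4 kg TAN * 7.14 = 24.276 kg CaCO3/day

24.276 kg CaCO3/day


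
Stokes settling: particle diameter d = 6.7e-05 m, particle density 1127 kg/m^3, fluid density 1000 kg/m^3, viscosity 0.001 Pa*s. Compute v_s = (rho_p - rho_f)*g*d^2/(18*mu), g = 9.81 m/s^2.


Density difference: rho_p - rho_f = 1127 - 1000 = 127 kg/m^3
d^2 = (6.7e-05)^2 = 4.489e-09 m^2
Numerator = (rho_p - rho_f) * g * d^2 = 127 * 9.81 * 4.489e-09 = 5.5927104e-06
Denominator = 18 * mu = 18 * 0.001 = 0.018
v_s = 5.5927104e-06 / 0.018 = 3.10706e-04 m/s
Check: Re = rho_f * v_s * d / mu = 1000 * 3.10706e-04 * 6.7e-05 / 0.001 = 0.0208 < 1, so Stokes' law applies.

3.10706e-04 m/s


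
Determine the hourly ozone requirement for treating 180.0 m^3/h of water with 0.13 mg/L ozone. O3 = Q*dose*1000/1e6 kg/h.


O3 demand (mg/h) = Q * dose * 1000 = 180.0 * 0.13 * 1000 = 23400 mg/h
Convert mg to kg: 23400 / 1e6 = 0.0234 kg/h

0.0234 kg/h


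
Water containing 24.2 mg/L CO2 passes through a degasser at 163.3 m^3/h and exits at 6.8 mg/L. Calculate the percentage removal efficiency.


CO2_out / CO2_in = 6.8 / 24.2 = 0.28099174
Fraction remaining = 0.28099174
efficiency = (1 - 0.28099174) * 100 = 71.9008 %

71.9008 %


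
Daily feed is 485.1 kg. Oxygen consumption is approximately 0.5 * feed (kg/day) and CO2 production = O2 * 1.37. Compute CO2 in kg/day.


O2 = 485.1 * 0.5 = 242.55
CO2 = 242.55 * 1.37 = 332.2935

332.2935 kg/day


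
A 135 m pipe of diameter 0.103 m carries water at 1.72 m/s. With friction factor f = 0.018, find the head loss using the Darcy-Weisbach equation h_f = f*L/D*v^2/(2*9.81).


v^2 = 1.72^2 = 2.9584 m^2/s^2
L/D = 135/0.103 = 1310.6796
h_f = f*(L/D)*v^2/(2g) = 0.018 * 1310.6796 * 2.9584 / 19.62 = 3.55735 m

3.55735 m


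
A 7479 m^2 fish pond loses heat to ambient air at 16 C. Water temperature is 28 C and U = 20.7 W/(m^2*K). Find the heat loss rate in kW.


Temperature difference dT = 28 - 16 = 12 K
Heat loss (W) = U * A * dT = 20.7 * 7479 * 12 = 1857783.6 W
Convert to kW: 1857783.6 / 1000 = 1857.7836 kW

1857.7836 kW


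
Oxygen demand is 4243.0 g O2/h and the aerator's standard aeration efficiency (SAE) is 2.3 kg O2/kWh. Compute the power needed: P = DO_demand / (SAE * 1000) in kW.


SAE in g O2/kWh = 2.3 * 1000 = 2300 g/kWh
P = DO_demand / SAE_g = 4243.0 / 2300 = 1.84478 kW

1.84478 kW


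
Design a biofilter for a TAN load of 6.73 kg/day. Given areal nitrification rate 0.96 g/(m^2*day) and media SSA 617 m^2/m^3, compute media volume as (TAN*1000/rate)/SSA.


A = 6.73*1000 / 0.96 = 7010.4167 m^2
V = 7010.4167 / 617 = 11.3621

11.3621 m^3


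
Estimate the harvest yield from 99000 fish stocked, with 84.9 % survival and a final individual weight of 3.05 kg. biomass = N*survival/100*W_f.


Survivors = 99000 * 84.9/100 = 84051 fish
Harvest biomass = survivors * W_f = 84051 * 3.05 = 256355.55 kg

256355.55 kg


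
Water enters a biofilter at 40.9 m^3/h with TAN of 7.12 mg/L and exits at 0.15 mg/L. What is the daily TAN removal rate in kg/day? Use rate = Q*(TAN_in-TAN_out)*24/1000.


Concentration drop: TAN_in - TAN_out = 7.12 - 0.15 = 6.97 mg/L
Hourly TAN removed = Q * dTAN = 40.9 m^3/h * 6.97 mg/L = 285.073 g/h  (m^3/h * mg/L = g/h)
Daily TAN removed = 285.073 * 24 = 6841.752 g/day
Convert to kg/day: 6841.752 / 1000 = 6.841752 kg/day

6.841752 kg/day


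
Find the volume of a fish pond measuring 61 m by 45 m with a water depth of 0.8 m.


Base area = L * W = 61 * 45 = 2745 m^2
Volume = area * depth = 2745 * 0.8 = 2196 m^3

2196 m^3


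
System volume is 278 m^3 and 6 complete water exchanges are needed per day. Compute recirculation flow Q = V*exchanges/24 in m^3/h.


Daily recirculation volume = 278 m^3 * 6 = 1668 m^3/day
Flow rate Q = daily volume / 24 h = 1668 / 24 = 69.5 m^3/h

69.5 m^3/h


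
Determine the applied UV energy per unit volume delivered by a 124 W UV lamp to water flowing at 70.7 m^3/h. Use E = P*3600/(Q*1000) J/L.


Energy delivered per hour = 124 W * 3600 s = 446400 J/h
Volume treated per hour = 70.7 m^3/h * 1000 = 70700 L/h
dose = 446400 / 70700 = 6.314 J/L

6.314 J/L


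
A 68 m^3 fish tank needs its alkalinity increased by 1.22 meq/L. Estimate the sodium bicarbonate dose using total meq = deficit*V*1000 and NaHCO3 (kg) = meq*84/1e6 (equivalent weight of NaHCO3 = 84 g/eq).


Tank volume in L = 68 m^3 * 1000 = 68000 L
Total meq required = 1.22 meq/L * 68000 L = 82960 meq
NaHCO3 mass = 82960 meq * 84 mg/meq / 1e6 = 6.96864 kg

6.96864 kg


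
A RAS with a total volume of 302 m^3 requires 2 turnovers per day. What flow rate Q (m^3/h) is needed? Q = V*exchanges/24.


Daily recirculation volume = 302 m^3 * 2 = 604 m^3/day
Flow rate Q = daily volume / 24 h = 604 / 24 = 25.1667 m^3/h

25.1667 m^3/h


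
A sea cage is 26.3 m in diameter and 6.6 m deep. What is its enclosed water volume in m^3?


r = d/2 = 26.3/2 = 13.15 m
Base area = pi*r^2 = pi*13.15^2 = 543.25206 m^2
Volume = 543.25206 * 6.6 = 3585.46 m^3

3585.46 m^3


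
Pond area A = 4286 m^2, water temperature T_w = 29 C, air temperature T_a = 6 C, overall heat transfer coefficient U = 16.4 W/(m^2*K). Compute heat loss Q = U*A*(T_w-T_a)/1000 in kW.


Temperature difference dT = 29 - 6 = 23 K
Heat loss (W) = U * A * dT = 16.4 * 4286 * 23 = 1616679.2 W
Convert to kW: 1616679.2 / 1000 = 1616.6792 kW

1616.6792 kW


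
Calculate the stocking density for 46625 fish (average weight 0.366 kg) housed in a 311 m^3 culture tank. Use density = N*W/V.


Total biomass = 46625 fish * 0.366 kg = 17064.75 kg
Density = total biomass / volume = 17064.75 / 311 = 54.8706 kg/m^3

54.8706 kg/m^3


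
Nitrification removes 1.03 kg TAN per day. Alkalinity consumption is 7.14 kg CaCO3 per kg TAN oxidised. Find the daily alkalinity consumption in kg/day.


Alkalinity factor: 7.14 kg CaCO3 consumed per kg TAN nitrified
alk = 1.03 kg TAN * 7.14 = 7.3542 kg CaCO3/day

7.3542 kg CaCO3/day


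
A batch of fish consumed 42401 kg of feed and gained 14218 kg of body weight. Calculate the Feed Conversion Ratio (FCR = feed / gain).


FCR = feed consumed / weight gained
FCR = 42401 kg / 14218 kg = 2.98221

2.98221


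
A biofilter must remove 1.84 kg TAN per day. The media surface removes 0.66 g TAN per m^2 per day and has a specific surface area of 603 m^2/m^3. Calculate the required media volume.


A = 1.84*1000 / 0.66 = 2787.8788 m^2
V = 2787.8788 / 603 = 4.62335

4.62335 m^3


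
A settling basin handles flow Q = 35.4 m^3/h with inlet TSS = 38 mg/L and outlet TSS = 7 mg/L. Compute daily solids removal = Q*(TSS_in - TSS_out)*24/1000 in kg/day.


Concentration drop: TSS_in - TSS_out = 38 - 7 = 31 mg/L
Hourly solids removed = Q * dTSS = 35.4 m^3/h * 31 mg/L = 1097.4 g/h  (m^3/h * mg/L = g/h)
Daily solids removed = 1097.4 * 24 = 26337.6 g/day
Convert g to kg: 26337.6 / 1000 = 26.3376 kg/day

26.3376 kg/day


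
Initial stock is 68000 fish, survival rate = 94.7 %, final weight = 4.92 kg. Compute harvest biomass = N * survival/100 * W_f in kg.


Survivors = 68000 * 94.7/100 = 64396 fish
Harvest biomass = survivors * W_f = 64396 * 4.92 = 316828.32 kg

316828.32 kg


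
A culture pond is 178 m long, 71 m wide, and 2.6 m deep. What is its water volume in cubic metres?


Base area = L * W = 178 * 71 = 12638 m^2
Volume = area * depth = 12638 * 2.6 = 32858.8 m^3

32858.8 m^3


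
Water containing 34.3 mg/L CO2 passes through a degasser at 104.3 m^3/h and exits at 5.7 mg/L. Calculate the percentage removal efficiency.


CO2_out / CO2_in = 5.7 / 34.3 = 0.16618076
Fraction remaining = 0.16618076
efficiency = (1 - 0.16618076) * 100 = 83.3819 %

83.3819 %


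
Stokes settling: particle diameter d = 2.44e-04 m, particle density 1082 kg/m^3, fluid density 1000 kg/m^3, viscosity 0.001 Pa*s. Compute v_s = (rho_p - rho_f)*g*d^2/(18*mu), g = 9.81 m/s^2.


Density difference: rho_p - rho_f = 1082 - 1000 = 82 kg/m^3
d^2 = (2.44e-04)^2 = 5.9536e-08 m^2
Numerator = (rho_p - rho_f) * g * d^2 = 82 * 9.81 * 5.9536e-08 = 4.7891949e-05
Denominator = 18 * mu = 18 * 0.001 = 0.018
v_s = 4.7891949e-05 / 0.018 = 0.00266066 m/s
Check: Re = rho_f * v_s * d / mu = 1000 * 0.00266066 * 2.44e-04 / 0.001 = 0.649 < 1, so Stokes' law applies.

0.00266066 m/s


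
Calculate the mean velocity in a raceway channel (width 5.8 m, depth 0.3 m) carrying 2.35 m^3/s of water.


Cross-sectional area = W * d = 5.8 * 0.3 = 1.74 m^2
Velocity = Q / A = 2.35 / 1.74 = 1.35057 m/s

1.35057 m/s


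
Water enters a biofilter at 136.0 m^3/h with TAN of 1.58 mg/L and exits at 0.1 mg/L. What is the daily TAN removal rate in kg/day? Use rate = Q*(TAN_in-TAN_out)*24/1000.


Concentration drop: TAN_in - TAN_out = 1.58 - 0.1 = 1.48 mg/L
Hourly TAN removed = Q * dTAN = 136.0 m^3/h * 1.48 mg/L = 201.28 g/h  (m^3/h * mg/L = g/h)
Daily TAN removed = 201.28 * 24 = 4830.72 g/day
Convert to kg/day: 4830.72 / 1000 = 4.83072 kg/day

4.83072 kg/day


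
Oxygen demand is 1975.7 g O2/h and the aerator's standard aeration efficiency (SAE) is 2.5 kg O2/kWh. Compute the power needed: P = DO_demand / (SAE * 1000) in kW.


SAE in g O2/kWh = 2.5 * 1000 = 2500 g/kWh
P = DO_demand / SAE_g = 1975.7 / 2500 = 0.79028 kW

0.79028 kW


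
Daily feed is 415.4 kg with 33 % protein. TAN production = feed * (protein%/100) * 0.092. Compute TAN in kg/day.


Protein in feed = 415.4 * 33/100 = 137.082 kg/day
TAN = protein * 0.092 = 137.082 * 0.092 = 12.611544 kg/day

12.611544 kg/day


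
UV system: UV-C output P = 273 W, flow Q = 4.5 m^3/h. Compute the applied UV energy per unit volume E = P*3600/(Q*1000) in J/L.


Energy delivered per hour = 273 W * 3600 s = 982800 J/h
Volume treated per hour = 4.5 m^3/h * 1000 = 4500 L/h
dose = 982800 / 4500 = 218.4 J/L

218.4 J/L


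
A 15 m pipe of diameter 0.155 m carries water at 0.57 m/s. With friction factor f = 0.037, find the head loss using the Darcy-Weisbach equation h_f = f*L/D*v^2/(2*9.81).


v^2 = 0.57^2 = 0.3249 m^2/s^2
L/D = 15/0.155 = 96.774194
h_f = f*(L/D)*v^2/(2g) = 0.037 * 96.774194 * 0.3249 / 19.62 = 0.0592942 m

0.0592942 m


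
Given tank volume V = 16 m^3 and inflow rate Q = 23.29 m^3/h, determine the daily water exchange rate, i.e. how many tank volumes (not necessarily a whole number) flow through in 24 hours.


Daily flow volume = 23.29 m^3/h * 24 h = 558.96 m^3/day
Exchanges = daily flow / tank volume = 558.96 / 16 = 34.935 exchanges/day

34.935 exchanges/day


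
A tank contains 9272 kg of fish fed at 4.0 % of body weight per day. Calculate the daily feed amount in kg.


Feeding rate fraction = 4.0% / 100 = 0.04
Daily feed = 9272 kg * 0.04 = 370.88 kg/day

370.88 kg/day


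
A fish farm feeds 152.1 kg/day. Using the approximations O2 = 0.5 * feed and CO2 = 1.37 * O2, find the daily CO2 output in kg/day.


O2 = 152.1 * 0.5 = 76.05
CO2 = 76.05 * 1.37 = 104.1885

104.1885 kg/day


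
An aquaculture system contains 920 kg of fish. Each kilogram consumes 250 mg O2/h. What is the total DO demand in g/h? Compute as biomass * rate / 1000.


Total O2 consumption (mg/h) = 920 kg * 250 mg/(kg*h) = 230000 mg/h
Convert to g/h: 230000 / 1000 = 230 g/h

230 g/h


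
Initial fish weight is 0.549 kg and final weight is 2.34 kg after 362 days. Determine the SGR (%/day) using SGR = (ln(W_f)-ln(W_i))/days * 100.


ln(W_f) = ln(2.34) = 0.85015093
ln(W_i) = ln(0.549) = -0.59965684
ln(W_f) - ln(W_i) = 0.85015093 - -0.59965684 = 1.4498078
SGR = 1.4498078 / 362 * 100 = 0.400499 %/day

0.400499 %/day


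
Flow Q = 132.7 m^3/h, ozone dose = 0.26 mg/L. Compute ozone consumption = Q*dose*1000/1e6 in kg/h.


O3 demand (mg/h) = Q * dose * 1000 = 132.7 * 0.26 * 1000 = 34502 mg/h
Convert mg to kg: 34502 / 1e6 = 0.034502 kg/h

0.034502 kg/h


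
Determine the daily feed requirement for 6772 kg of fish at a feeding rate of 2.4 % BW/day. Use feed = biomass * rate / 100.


Feeding rate fraction = 2.4% / 100 = 0.024
Daily feed = 6772 kg * 0.024 = 162.528 kg/day

162.528 kg/day


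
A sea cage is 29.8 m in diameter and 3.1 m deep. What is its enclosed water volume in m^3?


r = d/2 = 29.8/2 = 14.9 m
Base area = pi*r^2 = pi*14.9^2 = 697.46499 m^2
Volume = 697.46499 * 3.1 = 2162.14 m^3

2162.14 m^3


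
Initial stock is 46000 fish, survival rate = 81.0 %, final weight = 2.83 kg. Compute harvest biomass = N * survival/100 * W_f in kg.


Survivors = 46000 * 81.0/100 = 37260 fish
Harvest biomass = survivors * W_f = 37260 * 2.83 = 105445.8 kg

105445.8 kg


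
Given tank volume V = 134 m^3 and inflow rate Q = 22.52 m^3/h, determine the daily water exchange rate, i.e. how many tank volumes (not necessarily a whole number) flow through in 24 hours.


Daily flow volume = 22.52 m^3/h * 24 h = 540.48 m^3/day
Exchanges = daily flow / tank volume = 540.48 / 134 = 4.03343 exchanges/day

4.03343 exchanges/day


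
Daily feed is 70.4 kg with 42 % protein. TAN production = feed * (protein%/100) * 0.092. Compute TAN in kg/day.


Protein in feed = 70.4 * 42/100 = 29.568 kg/day
TAN = protein * 0.092 = 29.568 * 0.092 = 2.720256 kg/day

2.720256 kg/day


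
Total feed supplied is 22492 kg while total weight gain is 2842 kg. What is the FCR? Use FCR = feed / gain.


FCR = feed consumed / weight gained
FCR = 22492 kg / 2842 kg = 7.91414

7.91414


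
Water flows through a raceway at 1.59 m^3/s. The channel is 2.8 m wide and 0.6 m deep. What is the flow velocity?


Cross-sectional area = W * d = 2.8 * 0.6 = 1.68 m^2
Velocity = Q / A = 1.59 / 1.68 = 0.946429 m/s

0.946429 m/s


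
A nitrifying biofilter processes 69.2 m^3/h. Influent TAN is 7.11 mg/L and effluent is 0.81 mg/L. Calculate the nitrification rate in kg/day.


Concentration drop: TAN_in - TAN_out = 7.11 - 0.81 = 6.3 mg/L
Hourly TAN removed = Q * dTAN = 69.2 m^3/h * 6.3 mg/L = 435.96 g/h  (m^3/h * mg/L = g/h)
Daily TAN removed = 435.96 * 24 = 10463.04 g/day
Convert to kg/day: 10463.04 / 1000 = 10.46304 kg/day

10.46304 kg/day


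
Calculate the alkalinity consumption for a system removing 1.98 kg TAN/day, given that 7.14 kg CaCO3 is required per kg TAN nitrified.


Alkalinity factor: 7.14 kg CaCO3 consumed per kg TAN nitrified
alk = 1.98 kg TAN * 7.14 = 14.1372 kg CaCO3/day

14.1372 kg CaCO3/day


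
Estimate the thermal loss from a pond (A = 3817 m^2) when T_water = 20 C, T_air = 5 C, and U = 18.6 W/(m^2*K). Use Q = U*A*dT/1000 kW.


Temperature difference dT = 20 - 5 = 15 K
Heat loss (W) = U * A * dT = 18.6 * 3817 * 15 = 1064943 W
Convert to kW: 1064943 / 1000 = 1064.943 kW

1064.943 kW


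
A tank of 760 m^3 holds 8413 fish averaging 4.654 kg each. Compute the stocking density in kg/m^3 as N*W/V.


Total biomass = 8413 fish * 4.654 kg = 39154.102 kg
Density = total biomass / volume = 39154.102 / 760 = 51.5186 kg/m^3

51.5186 kg/m^3


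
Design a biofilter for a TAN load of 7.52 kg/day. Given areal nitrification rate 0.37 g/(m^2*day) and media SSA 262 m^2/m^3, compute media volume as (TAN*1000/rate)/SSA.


A = 7.52*1000 / 0.37 = 20324.324 m^2
V = 20324.324 / 262 = 77.5738

77.5738 m^3


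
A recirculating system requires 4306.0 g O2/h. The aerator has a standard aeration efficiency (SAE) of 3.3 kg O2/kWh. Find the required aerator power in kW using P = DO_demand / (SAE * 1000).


SAE in g O2/kWh = 3.3 * 1000 = 3300 g/kWh
P = DO_demand / SAE_g = 4306.0 / 3300 = 1.30485 kW

1.30485 kW


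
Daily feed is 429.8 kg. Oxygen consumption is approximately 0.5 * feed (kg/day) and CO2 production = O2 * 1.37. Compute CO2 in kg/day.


O2 = 429.8 * 0.5 = 214.9
CO2 = 214.9 * 1.37 = 294.413

294.413 kg/day


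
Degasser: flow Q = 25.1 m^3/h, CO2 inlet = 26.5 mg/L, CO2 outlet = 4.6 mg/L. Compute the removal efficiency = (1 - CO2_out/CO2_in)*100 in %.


CO2_out / CO2_in = 4.6 / 26.5 = 0.17358491
Fraction remaining = 0.17358491
efficiency = (1 - 0.17358491) * 100 = 82.6415 %

82.6415 %


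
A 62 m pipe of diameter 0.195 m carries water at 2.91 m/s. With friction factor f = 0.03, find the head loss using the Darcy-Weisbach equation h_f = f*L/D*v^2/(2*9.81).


v^2 = 2.91^2 = 8.4681 m^2/s^2
L/D = 62/0.195 = 317.94872
h_f = f*(L/D)*v^2/(2g) = 0.03 * 317.94872 * 8.4681 / 19.62 = 4.11685 m

4.11685 m


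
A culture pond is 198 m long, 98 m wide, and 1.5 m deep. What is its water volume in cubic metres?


Base area = L * W = 198 * 98 = 19404 m^2
Volume = area * depth = 19404 * 1.5 = 29106 m^3

29106 m^3


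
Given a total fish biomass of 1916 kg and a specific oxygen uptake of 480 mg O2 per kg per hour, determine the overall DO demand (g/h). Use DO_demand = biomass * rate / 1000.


Total O2 consumption (mg/h) = 1916 kg * 480 mg/(kg*h) = 919680 mg/h
Convert to g/h: 919680 / 1000 = 919.68 g/h

919.68 g/h


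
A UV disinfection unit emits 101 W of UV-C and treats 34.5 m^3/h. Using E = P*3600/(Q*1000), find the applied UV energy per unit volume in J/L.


Energy delivered per hour = 101 W * 3600 s = 363600 J/h
Volume treated per hour = 34.5 m^3/h * 1000 = 34500 L/h
dose = 363600 / 34500 = 10.5391 J/L

10.5391 J/L


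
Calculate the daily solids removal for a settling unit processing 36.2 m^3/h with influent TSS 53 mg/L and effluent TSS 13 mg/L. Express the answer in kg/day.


Concentration drop: TSS_in - TSS_out = 53 - 13 = 40 mg/L
Hourly solids removed = Q * dTSS = 36.2 m^3/h * 40 mg/L = 1448 g/h  (m^3/h * mg/L = g/h)
Daily solids removed = 1448 * 24 = 34752 g/day
Convert g to kg: 34752 / 1000 = 34.752 kg/day

34.752 kg/day


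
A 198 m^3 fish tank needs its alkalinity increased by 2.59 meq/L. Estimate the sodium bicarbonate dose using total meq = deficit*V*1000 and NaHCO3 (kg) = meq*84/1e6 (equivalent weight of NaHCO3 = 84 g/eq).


Tank volume in L = 198 m^3 * 1000 = 198000 L
Total meq required = 2.59 meq/L * 198000 L = 512820 meq
NaHCO3 mass = 512820 meq * 84 mg/meq / 1e6 = 43.0769 kg

43.0769 kg


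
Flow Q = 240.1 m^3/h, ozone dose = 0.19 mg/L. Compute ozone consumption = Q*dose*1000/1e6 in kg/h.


O3 demand (mg/h) = Q * dose * 1000 = 240.1 * 0.19 * 1000 = 45619 mg/h
Convert mg to kg: 45619 / 1e6 = 0.045619 kg/h

0.045619 kg/h


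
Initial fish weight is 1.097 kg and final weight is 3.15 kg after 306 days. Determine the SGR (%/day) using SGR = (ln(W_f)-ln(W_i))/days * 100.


ln(W_f) = ln(3.15) = 1.1474025
ln(W_i) = ln(1.097) = 0.092579181
ln(W_f) - ln(W_i) = 1.1474025 - 0.092579181 = 1.0548233
SGR = 1.0548233 / 306 * 100 = 0.344713 %/day

0.344713 %/day


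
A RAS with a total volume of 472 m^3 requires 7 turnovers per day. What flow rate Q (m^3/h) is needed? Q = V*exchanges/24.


Daily recirculation volume = 472 m^3 * 7 = 3304 m^3/day
Flow rate Q = daily volume / 24 h = 3304 / 24 = 137.667 m^3/h

137.667 m^3/h


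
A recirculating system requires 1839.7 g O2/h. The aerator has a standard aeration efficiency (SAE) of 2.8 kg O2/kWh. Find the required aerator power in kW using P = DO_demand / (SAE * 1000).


SAE in g O2/kWh = 2.8 * 1000 = 2800 g/kWh
P = DO_demand / SAE_g = 1839.7 / 2800 = 0.657036 kW

0.657036 kW


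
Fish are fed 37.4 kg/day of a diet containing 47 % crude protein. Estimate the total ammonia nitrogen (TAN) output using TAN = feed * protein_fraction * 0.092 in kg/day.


Protein in feed = 37.4 * 47/100 = 17.578 kg/day
TAN = protein * 0.092 = 17.578 * 0.092 = 1.617176 kg/day

1.617176 kg/day


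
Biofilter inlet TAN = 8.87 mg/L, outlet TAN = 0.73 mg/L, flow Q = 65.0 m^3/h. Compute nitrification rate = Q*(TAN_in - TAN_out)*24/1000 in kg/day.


Concentration drop: TAN_in - TAN_out = 8.87 - 0.73 = 8.14 mg/L
Hourly TAN removed = Q * dTAN = 65.0 m^3/h * 8.14 mg/L = 529.1 g/h  (m^3/h * mg/L = g/h)
Daily TAN removed = 529.1 * 24 = 12698.4 g/day
Convert to kg/day: 12698.4 / 1000 = 12.6984 kg/day

12.6984 kg/day


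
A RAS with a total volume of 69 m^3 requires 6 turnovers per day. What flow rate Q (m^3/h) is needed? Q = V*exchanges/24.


Daily recirculation volume = 69 m^3 * 6 = 414 m^3/day
Flow rate Q = daily volume / 24 h = 414 / 24 = 17.25 m^3/h

17.25 m^3/h


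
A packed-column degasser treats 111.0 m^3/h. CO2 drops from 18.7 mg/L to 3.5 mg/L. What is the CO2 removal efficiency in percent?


CO2_out / CO2_in = 3.5 / 18.7 = 0.18716578
Fraction remaining = 0.18716578
efficiency = (1 - 0.18716578) * 100 = 81.2834 %

81.2834 %


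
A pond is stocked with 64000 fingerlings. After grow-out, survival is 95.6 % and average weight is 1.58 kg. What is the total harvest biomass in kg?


Survivors = 64000 * 95.6/100 = 61184 fish
Harvest biomass = survivors * W_f = 61184 * 1.58 = 96670.72 kg

96670.72 kg


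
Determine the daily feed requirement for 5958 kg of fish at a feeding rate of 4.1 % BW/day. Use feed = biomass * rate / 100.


Feeding rate fraction = 4.1% / 100 = 0.041
Daily feed = 5958 kg * 0.041 = 244.278 kg/day

244.278 kg/day


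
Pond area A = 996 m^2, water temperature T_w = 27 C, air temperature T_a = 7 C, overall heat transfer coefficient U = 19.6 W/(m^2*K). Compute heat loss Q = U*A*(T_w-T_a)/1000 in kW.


Temperature difference dT = 27 - 7 = 20 K
Heat loss (W) = U * A * dT = 19.6 * 996 * 20 = 390432 W
Convert to kW: 390432 / 1000 = 390.432 kW

390.432 kW


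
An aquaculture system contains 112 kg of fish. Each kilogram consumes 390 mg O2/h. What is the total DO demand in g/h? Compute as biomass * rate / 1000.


Total O2 consumption (mg/h) = 112 kg * 390 mg/(kg*h) = 43680 mg/h
Convert to g/h: 43680 / 1000 = 43.68 g/h

43.68 g/h


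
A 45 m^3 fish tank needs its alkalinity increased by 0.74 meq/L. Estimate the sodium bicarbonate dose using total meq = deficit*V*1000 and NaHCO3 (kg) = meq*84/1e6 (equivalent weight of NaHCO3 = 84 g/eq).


Tank volume in L = 45 m^3 * 1000 = 45000 L
Total meq required = 0.74 meq/L * 45000 L = 33300 meq
NaHCO3 mass = 33300 meq * 84 mg/meq / 1e6 = 2.7972 kg

2.7972 kg


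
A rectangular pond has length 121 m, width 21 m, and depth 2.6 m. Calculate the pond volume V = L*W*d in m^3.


Base area = L * W = 121 * 21 = 2541 m^2
Volume = area * depth = 2541 * 2.6 = 6606.6 m^3

6606.6 m^3


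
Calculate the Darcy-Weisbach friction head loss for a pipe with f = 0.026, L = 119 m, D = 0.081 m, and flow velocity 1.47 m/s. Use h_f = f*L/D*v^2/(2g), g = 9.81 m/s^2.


v^2 = 1.47^2 = 2.1609 m^2/s^2
L/D = 119/0.081 = 1469.1358
h_f = f*(L/D)*v^2/(2g) = 0.026 * 1469.1358 * 2.1609 / 19.62 = 4.20698 m

4.20698 m


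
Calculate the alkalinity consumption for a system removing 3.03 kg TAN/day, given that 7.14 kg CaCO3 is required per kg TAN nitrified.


Alkalinity factor: 7.14 kg CaCO3 consumed per kg TAN nitrified
alk = 3.03 kg TAN * 7.14 = 21.6342 kg CaCO3/day

21.6342 kg CaCO3/day


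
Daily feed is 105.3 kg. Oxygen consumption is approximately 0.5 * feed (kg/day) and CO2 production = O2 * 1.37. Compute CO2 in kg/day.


O2 = 105.3 * 0.5 = 52.65
CO2 = 52.65 * 1.37 = 72.1305

72.1305 kg/day


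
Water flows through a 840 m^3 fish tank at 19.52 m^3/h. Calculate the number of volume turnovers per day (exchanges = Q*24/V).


Daily flow volume = 19.52 m^3/h * 24 h = 468.48 m^3/day
Exchanges = daily flow / tank volume = 468.48 / 840 = 0.557714 exchanges/day

0.557714 exchanges/day


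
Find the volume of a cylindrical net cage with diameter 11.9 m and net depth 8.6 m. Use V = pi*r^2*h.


r = d/2 = 11.9/2 = 5.95 m
Base area = pi*r^2 = pi*5.95^2 = 111.22023 m^2
Volume = 111.22023 * 8.6 = 956.494 m^3

956.494 m^3


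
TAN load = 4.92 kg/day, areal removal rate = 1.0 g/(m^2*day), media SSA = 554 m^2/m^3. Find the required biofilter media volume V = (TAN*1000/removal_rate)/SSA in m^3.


A = 4.92*1000 / 1.0 = 4920 m^2
V = 4920 / 554 = 8.88087

8.88087 m^3


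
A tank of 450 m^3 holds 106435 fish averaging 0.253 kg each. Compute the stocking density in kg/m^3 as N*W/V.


Total biomass = 106435 fish * 0.253 kg = 26928.055 kg
Density = total biomass / volume = 26928.055 / 450 = 59.8401 kg/m^3

59.8401 kg/m^3


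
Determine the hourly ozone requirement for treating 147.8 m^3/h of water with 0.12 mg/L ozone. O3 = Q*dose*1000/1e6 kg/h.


O3 demand (mg/h) = Q * dose * 1000 = 147.8 * 0.12 * 1000 = 17736 mg/h
Convert mg to kg: 17736 / 1e6 = 0.017736 kg/h

0.017736 kg/h


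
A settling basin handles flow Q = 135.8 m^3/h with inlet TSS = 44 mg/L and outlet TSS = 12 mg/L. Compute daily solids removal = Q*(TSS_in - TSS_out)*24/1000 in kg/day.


Concentration drop: TSS_in - TSS_out = 44 - 12 = 32 mg/L
Hourly solids removed = Q * dTSS = 135.8 m^3/h * 32 mg/L = 4345.6 g/h  (m^3/h * mg/L = g/h)
Daily solids removed = 4345.6 * 24 = 104294.4 g/day
Convert g to kg: 104294.4 / 1000 = 104.2944 kg/day

104.2944 kg/day


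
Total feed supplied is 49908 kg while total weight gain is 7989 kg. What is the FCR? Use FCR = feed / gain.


FCR = feed consumed / weight gained
FCR = 49908 kg / 7989 kg = 6.24709

6.24709


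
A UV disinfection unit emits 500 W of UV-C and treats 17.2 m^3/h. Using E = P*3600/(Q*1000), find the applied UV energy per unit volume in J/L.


Energy delivered per hour = 500 W * 3600 s = 1800000 J/h
Volume treated per hour = 17.2 m^3/h * 1000 = 17200 L/h
dose = 1800000 / 17200 = 104.651 J/L

104.651 J/L


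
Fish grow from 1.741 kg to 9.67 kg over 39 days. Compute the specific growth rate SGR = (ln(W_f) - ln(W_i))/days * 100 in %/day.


ln(W_f) = ln(9.67) = 2.2690283
ln(W_i) = ln(1.741) = 0.55445966
ln(W_f) - ln(W_i) = 2.2690283 - 0.55445966 = 1.7145686
SGR = 1.7145686 / 39 * 100 = 4.39633 %/day

4.39633 %/day


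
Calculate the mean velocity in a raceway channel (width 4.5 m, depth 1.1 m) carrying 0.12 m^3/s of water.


Cross-sectional area = W * d = 4.5 * 1.1 = 4.95 m^2
Velocity = Q / A = 0.12 / 4.95 = 0.0242424 m/s

0.0242424 m/s


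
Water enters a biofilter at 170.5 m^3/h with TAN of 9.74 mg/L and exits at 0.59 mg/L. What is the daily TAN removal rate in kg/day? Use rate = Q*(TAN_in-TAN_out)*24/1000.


Concentration drop: TAN_in - TAN_out = 9.74 - 0.59 = 9.15 mg/L
Hourly TAN removed = Q * dTAN = 170.5 m^3/h * 9.15 mg/L = 1560.075 g/h  (m^3/h * mg/L = g/h)
Daily TAN removed = 1560.075 * 24 = 37441.8 g/day
Convert to kg/day: 37441.8 / 1000 = 37.4418 kg/day

37.4418 kg/day


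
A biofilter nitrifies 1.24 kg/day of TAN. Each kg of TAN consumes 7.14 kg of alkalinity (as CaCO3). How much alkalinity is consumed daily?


Alkalinity factor: 7.14 kg CaCO3 consumed per kg TAN nitrified
alk = 1.24 kg TAN * 7.14 = 8.8536 kg CaCO3/day

8.8536 kg CaCO3/day


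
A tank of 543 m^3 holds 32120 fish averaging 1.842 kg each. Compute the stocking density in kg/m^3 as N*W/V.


Total biomass = 32120 fish * 1.842 kg = 59165.04 kg
Density = total biomass / volume = 59165.04 / 543 = 108.96 kg/m^3

108.96 kg/m^3


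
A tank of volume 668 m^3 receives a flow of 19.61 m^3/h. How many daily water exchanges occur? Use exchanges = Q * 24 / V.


Daily flow volume = 19.61 m^3/h * 24 h = 470.64 m^3/day
Exchanges = daily flow / tank volume = 470.64 / 668 = 0.704551 exchanges/day

0.704551 exchanges/day


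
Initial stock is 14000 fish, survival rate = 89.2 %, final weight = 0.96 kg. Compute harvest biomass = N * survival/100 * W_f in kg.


Survivors = 14000 * 89.2/100 = 12488 fish
Harvest biomass = survivors * W_f = 12488 * 0.96 = 11988.48 kg

11988.48 kg


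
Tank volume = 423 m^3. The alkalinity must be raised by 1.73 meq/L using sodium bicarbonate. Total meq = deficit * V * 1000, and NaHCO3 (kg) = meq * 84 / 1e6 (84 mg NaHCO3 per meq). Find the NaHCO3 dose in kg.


Tank volume in L = 423 m^3 * 1000 = 423000 L
Total meq required = 1.73 meq/L * 423000 L = 731790 meq
NaHCO3 mass = 731790 meq * 84 mg/meq / 1e6 = 61.4704 kg

61.4704 kg


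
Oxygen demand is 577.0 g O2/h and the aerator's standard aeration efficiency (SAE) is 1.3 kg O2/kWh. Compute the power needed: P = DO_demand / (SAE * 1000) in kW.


SAE in g O2/kWh = 1.3 * 1000 = 1300 g/kWh
P = DO_demand / SAE_g = 577.0 / 1300 = 0.443846 kW

0.443846 kW


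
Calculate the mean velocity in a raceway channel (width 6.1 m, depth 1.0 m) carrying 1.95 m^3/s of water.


Cross-sectional area = W * d = 6.1 * 1.0 = 6.1 m^2
Velocity = Q / A = 1.95 / 6.1 = 0.319672 m/s

0.319672 m/s


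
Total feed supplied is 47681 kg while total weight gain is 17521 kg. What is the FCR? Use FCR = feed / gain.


FCR = feed consumed / weight gained
FCR = 47681 kg / 17521 kg = 2.72136

2.72136


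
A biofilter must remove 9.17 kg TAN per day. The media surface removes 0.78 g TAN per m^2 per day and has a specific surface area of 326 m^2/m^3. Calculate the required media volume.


A = 9.17*1000 / 0.78 = 11756.41 m^2
V = 11756.41 / 326 = 36.0626

36.0626 m^3


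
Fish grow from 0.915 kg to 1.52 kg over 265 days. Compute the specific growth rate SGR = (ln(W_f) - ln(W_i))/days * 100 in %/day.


ln(W_f) = ln(1.52) = 0.41871033
ln(W_i) = ln(0.915) = -0.088831214
ln(W_f) - ln(W_i) = 0.41871033 - -0.088831214 = 0.50754154
SGR = 0.50754154 / 265 * 100 = 0.191525 %/day

0.191525 %/day


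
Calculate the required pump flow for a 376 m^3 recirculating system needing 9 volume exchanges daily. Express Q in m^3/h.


Daily recirculation volume = 376 m^3 * 9 = 3384 m^3/day
Flow rate Q = daily volume / 24 h = 3384 / 24 = 141 m^3/h

141 m^3/h


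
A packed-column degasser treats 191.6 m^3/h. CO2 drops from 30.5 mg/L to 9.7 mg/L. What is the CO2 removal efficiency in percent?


CO2_out / CO2_in = 9.7 / 30.5 = 0.31803279
Fraction remaining = 0.31803279
efficiency = (1 - 0.31803279) * 100 = 68.1967 %

68.1967 %


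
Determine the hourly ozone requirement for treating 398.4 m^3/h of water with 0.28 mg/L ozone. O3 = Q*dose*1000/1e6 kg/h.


O3 demand (mg/h) = Q * dose * 1000 = 398.4 * 0.28 * 1000 = 111552 mg/h
Convert mg to kg: 111552 / 1e6 = 0.111552 kg/h

0.111552 kg/h


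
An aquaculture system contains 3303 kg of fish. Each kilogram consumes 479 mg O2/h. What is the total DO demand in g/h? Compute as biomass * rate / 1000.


Total O2 consumption (mg/h) = 3303 kg * 479 mg/(kg*h) = 1582137 mg/h
Convert to g/h: 1582137 / 1000 = 1582.137 g/h

1582.137 g/h


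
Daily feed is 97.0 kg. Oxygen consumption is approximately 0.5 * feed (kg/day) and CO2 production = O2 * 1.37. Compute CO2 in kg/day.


O2 = 97.0 * 0.5 = 48.5
CO2 = 48.5 * 1.37 = 66.445

66.445 kg/day


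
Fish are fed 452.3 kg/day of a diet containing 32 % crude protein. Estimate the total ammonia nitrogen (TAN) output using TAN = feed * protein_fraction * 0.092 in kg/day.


Protein in feed = 452.3 * 32/100 = 144.736 kg/day
TAN = protein * 0.092 = 144.736 * 0.092 = 13.315712 kg/day

13.315712 kg/day


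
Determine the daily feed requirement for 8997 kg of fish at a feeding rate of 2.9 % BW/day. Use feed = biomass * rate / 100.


Feeding rate fraction = 2.9% / 100 = 0.029
Daily feed = 8997 kg * 0.029 = 260.913 kg/day

260.913 kg/day
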